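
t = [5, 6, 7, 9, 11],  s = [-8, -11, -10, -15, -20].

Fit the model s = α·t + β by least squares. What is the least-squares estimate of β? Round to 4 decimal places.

β = 1.8103

Normal-equation sums: Σt·t = 312, Σt = 38, Σ1 = 5.
And Σt·s = -531, Σs = -64.
So XᵀX·[α, β]ᵀ = Xᵀs: [[312, 38]; [38, 5]]·[α, β]ᵀ = [-531, -64]ᵀ.
Eliminating β: 5·(row 1) − 38·(row 2) gives 116·α = 5·(-531) − 38·(-64) = -223, so α = -223/116.
Then β = ((-64) − 38·(-223/116))/5 = 105/58.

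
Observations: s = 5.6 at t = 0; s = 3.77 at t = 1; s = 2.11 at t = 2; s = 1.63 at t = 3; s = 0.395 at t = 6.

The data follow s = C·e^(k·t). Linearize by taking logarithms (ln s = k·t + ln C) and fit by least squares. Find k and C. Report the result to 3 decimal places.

Let Y = ln s. Fitting Y = k·t + ln C by least squares:
Σt = 12.0000, Σ(t)² = 50.0000, Σln s = 3.3562, Σt·ln s = -1.2870.
Equations: 50.0000·k + 12.0000·ln C = -1.2870;  12.0000·k + 5·ln C = 3.3562.
Δ = 50.0000·5 − (12.0000)² = 106.0000; k = (-1.2870·5 − 12.0000·3.3562)/106.0000 = -0.44066, ln C = (50.0000·3.3562 − 12.0000·-1.2870)/106.0000 = 1.72883, so C = exp(1.72883) = 5.63408.

k = -0.441, C = 5.634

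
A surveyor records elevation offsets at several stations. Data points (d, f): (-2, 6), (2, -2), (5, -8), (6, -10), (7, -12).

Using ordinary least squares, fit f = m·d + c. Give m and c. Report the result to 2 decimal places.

The normal system MᵀM·[m, c]ᵀ = Mᵀf is [[118, 18]; [18, 5]]·[m, c]ᵀ = [-200, -26]ᵀ.
Eliminating c: 5·(row 1) − 18·(row 2) gives 266·m = 5·(-200) − 18·(-26) = -532, so m = -2.
Then c = ((-26) − 18·(-2))/5 = 2.

m = -2.00, c = 2.00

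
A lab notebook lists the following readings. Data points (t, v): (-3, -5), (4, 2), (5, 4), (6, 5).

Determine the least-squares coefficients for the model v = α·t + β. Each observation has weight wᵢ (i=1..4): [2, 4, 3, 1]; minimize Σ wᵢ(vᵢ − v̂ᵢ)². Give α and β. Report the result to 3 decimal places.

α = 1.089, β = -1.875

The normal system XᵀWX·[α, β]ᵀ = XᵀWv is [[193, 31]; [31, 10]]·[α, β]ᵀ = [152, 15]ᵀ.
Eliminating β: 10·(row 1) − 31·(row 2) gives 969·α = 10·152 − 31·15 = 1055, so α = 1055/969.
Then β = (15 − 31·(1055/969))/10 = -1817/969.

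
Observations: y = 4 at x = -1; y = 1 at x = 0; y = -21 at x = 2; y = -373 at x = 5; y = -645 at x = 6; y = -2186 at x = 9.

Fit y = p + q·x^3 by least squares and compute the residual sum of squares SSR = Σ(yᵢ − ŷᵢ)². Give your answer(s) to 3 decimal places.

Setting ∂/∂p … = 0 gives: 6·p + 1077·q = -3220;  1077·p + 593787·q = -1779711.
Determinant 6·593787 − 1077² = 2402793.
p = ((-3220)·593787 − 1077·(-1779711))/2402793 = 1584869/800931; q = (6·(-1779711) − 1077·(-3220))/2402793 = -2403442/800931.
Residuals: -261529/266977, -783938/800931, 274372/266977, 32706/266977, 958108/800931, -310817/800931; SSR = 3660566/800931.

SSR = 4.570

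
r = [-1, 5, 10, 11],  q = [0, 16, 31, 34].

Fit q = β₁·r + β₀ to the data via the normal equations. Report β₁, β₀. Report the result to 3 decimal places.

The normal equations are: 247·β₁ + 25·β₀ = 764;  25·β₁ + 4·β₀ = 81.
(Σr·r = 247, Σr = 25, Σ1 = 4, Σr·q = 764, Σq = 81.)
det = 247·4 − 25² = 363.
β₁ = (764·4 − 25·81)/363 = 1031/363; β₀ = (247·81 − 25·764)/363 = 907/363.

β₁ = 2.840, β₀ = 2.499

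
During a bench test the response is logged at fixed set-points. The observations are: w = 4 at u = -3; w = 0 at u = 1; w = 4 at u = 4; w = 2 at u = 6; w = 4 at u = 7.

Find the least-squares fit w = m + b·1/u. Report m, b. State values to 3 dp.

From the data, Σ1 = 5, Σ1/u = 103/84, Σ1/u·1/u = 8621/7056.
For Aᵀw: Σw = 14, Σ1/u·w = 4/7.
Normal equations: [[5, 103/84]; [103/84, 8621/7056]]·[m, b]ᵀ = [14, 4/7]ᵀ.
Eliminating b: (8621/7056)·(row 1) − (103/84)·(row 2) gives (677/147)·m = (8621/7056)·14 − (103/84)·(4/7) = 57875/3528, so m = 57875/16248.
Then b = ((4/7) − (103/84)·(57875/16248))/(8621/7056) = -4207/1354.

m = 3.562, b = -3.107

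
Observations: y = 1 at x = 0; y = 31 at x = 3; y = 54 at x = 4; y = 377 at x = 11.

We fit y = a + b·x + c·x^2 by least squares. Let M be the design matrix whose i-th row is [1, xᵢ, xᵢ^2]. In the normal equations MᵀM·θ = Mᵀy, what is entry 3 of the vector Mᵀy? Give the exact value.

Entry 3 ↔ basis x^2, so (Mᵀy)_{3} = Σᵢ (x^2)·yᵢ = (0)·(1) + (9)·(31) + (16)·(54) + (121)·(377) = 46760.

46760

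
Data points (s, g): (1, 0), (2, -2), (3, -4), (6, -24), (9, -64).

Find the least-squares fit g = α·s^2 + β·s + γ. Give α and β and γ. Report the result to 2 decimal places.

Compute the Gram sums: Σs^2·s^2 = 7955, Σs^2·s = 981, Σs^2 = 131, Σs·s = 131, Σs = 21, Σ1 = 5.
Right-hand side: Σs^2·g = -6092, Σs·g = -736, Σg = -94.
XᵀX·[α, β, γ]ᵀ = Xᵀg becomes [[7955, 981, 131]; [981, 131, 21]; [131, 21, 5]]·[α, β, γ]ᵀ = [-6092, -736, -94]ᵀ.
Row-reducing yields α = -401/384, β = 325/128, γ = -101/48.

α = -1.04, β = 2.54, γ = -2.10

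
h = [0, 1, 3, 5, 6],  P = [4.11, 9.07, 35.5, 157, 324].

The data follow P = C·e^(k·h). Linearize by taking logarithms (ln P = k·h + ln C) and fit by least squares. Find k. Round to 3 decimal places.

k = 0.723

With ln Pᵢ as the transformed response and hᵢ as the regressor:
AᵀA = [[71.0000, 15.0000]; [15.0000, 5]], rhs = [72.8793, 18.0249]ᵀ  (here Σh = 15.0000, Σ(h)² = 71.0000, Σln P = 18.0249, Σh·ln P = 72.8793).
Slope k = (n·Σh·ln P − Σh·Σln P)/(n·Σ(h)² − (Σh)²) = (5·72.8793 − 15.0000·18.0249)/130.0000 = 0.72325; ln C = (Σln P − k·Σh)/n = 1.43523.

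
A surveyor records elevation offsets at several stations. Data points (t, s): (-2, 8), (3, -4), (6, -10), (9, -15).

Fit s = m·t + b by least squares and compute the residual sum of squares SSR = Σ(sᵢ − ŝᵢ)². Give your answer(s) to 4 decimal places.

SSR = 2.0076

Compute the Gram sums: Σt·t = 130, Σt = 16, Σ1 = 4.
Moment sums: Σt·s = -223, Σs = -21.
So XᵀX·[m, b]ᵀ = Xᵀs: [[130, 16]; [16, 4]]·[m, b]ᵀ = [-223, -21]ᵀ.
Eliminating b: 4·(row 1) − 16·(row 2) gives 264·m = 4·(-223) − 16·(-21) = -556, so m = -139/66.
Then b = ((-21) − 16·(-139/66))/4 = 419/132.
Residuals: 27/44, -113/132, -71/132, 103/132; SSR = 265/132.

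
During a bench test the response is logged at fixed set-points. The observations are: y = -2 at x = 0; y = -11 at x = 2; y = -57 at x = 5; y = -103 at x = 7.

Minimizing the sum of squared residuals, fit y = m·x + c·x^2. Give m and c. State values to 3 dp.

m = -2.389, c = -1.768

Entries of MᵀM: Σx·x = 78, Σx·x^2 = 476, Σx^2·x^2 = 3042.
And Σx·y = -1028, Σx^2·y = -6516.
Δ = 78·3042 − 476² = 10700.
m = ((-1028)·3042 − 476·(-6516))/10700 = -1278/535; c = (78·(-6516) − 476·(-1028))/10700 = -946/535.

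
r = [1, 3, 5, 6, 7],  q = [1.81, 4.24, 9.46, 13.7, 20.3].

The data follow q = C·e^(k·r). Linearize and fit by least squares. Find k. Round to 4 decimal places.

k = 0.4019

Let Y = ln q. Fitting Y = k·r + ln C by least squares:
Σr = 22.0000, Σ(r)² = 120.0000, Σln q = 9.9130, Σr·ln q = 52.9411.
Equations: 120.0000·k + 22.0000·ln C = 52.9411;  22.0000·k + 5·ln C = 9.9130.
Slope k = (n·Σr·ln q − Σr·Σln q)/(n·Σ(r)² − (Σr)²) = (5·52.9411 − 22.0000·9.9130)/116.0000 = 0.40190; ln C = (Σln q − k·Σr)/n = 0.21425.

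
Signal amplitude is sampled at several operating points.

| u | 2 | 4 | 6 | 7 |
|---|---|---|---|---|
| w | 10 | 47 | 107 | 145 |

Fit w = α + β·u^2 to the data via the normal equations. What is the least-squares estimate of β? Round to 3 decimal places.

β = 3.000

Entries of AᵀA: Σ1 = 4, Σu^2 = 105, Σu^2·u^2 = 3969.
Right-hand side: Σw = 309, Σu^2·w = 11749.
Eliminating β: 3969·(row 1) − 105·(row 2) gives 4851·α = 3969·309 − 105·11749 = -7224, so α = -344/231.
Then β = (11749 − 105·(-344/231))/3969 = 14551/4851.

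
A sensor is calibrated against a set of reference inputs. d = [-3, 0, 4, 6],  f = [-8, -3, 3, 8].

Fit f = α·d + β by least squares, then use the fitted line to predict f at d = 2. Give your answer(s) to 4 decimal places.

The normal equations are: 61·α + 7·β = 84;  7·α + 4·β = 0.
(Σd·d = 61, Σd = 7, Σ1 = 4, Σd·f = 84, Σf = 0.)
Eliminating β: 4·(row 1) − 7·(row 2) gives 195·α = 4·84 − 7·0 = 336, so α = 112/65.
Then β = (0 − 7·(112/65))/4 = -196/65.
At d = 2: f̂ = (112/65)·(2) + (-196/65)·(1) = 28/65.

f̂ = 0.4308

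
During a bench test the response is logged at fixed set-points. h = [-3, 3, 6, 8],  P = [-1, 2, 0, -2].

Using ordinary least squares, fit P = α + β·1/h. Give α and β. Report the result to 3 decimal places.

α = -0.496, β = 3.368

From the data, Σ1 = 4, Σ1/h = 7/24, Σ1/h·1/h = 17/64.
Moment sums: ΣP = -1, Σ1/h·P = 3/4.
Normal equations: [[4, 7/24]; [7/24, 17/64]]·[α, β]ᵀ = [-1, 3/4]ᵀ.
Eliminating β: (17/64)·(row 1) − (7/24)·(row 2) gives (563/576)·α = (17/64)·(-1) − (7/24)·(3/4) = -31/64, so α = -279/563.
Then β = ((3/4) − (7/24)·(-279/563))/(17/64) = 1896/563.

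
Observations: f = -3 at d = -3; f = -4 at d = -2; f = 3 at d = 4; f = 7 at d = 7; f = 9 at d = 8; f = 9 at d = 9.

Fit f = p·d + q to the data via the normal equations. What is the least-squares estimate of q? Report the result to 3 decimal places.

q = -0.779

Forming MᵀM = [[223, 23]; [23, 6]] and Mᵀf = [231, 21]ᵀ gives MᵀM·[p, q]ᵀ = Mᵀf.
Determinant 223·6 − 23² = 809.
p = (231·6 − 23·21)/809 = 903/809; q = (223·21 − 23·231)/809 = -630/809.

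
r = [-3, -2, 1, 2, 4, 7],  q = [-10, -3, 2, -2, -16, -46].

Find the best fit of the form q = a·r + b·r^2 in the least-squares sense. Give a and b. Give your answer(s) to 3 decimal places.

The normal system AᵀA·[a, b]ᵀ = Aᵀq is [[83, 381]; [381, 2771]]·[a, b]ᵀ = [-352, -2618]ᵀ.
det = 83·2771 − 381² = 84832.
a = ((-352)·2771 − 381·(-2618))/84832 = 1003/3856; b = (83·(-2618) − 381·(-352))/84832 = -3781/3856.

a = 0.260, b = -0.981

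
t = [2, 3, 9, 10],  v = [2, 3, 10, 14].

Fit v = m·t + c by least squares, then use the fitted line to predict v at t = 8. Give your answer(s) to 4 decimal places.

MᵀM·[m, c]ᵀ = Mᵀv reads: 194·m + 24·c = 243;  24·m + 4·c = 29.
Eliminating c: 4·(row 1) − 24·(row 2) gives 200·m = 4·243 − 24·29 = 276, so m = 69/50.
Then c = (29 − 24·(69/50))/4 = -103/100.
At t = 8: v̂ = (69/50)·(8) + (-103/100)·(1) = 1001/100.

v̂ = 10.0100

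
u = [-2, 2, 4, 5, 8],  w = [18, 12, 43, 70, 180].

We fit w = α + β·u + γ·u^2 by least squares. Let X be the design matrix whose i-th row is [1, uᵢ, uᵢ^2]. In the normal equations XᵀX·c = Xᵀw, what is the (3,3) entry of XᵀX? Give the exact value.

Row 3 ↔ basis u^2, column 3 ↔ basis u^2, so (XᵀX)_{3,3} = Σᵢ (u^2)·(u^2) = (4)·(4) + (4)·(4) + (16)·(16) + (25)·(25) + (64)·(64) = 5009.

5009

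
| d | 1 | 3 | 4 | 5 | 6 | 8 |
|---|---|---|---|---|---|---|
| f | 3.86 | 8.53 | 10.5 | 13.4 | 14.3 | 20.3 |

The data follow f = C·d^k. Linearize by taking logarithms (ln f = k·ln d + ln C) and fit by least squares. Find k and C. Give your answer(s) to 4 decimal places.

Linearized form: ln f = k·ln d + ln C. From the 6 transformed points,
Σln d = 7.9655, Σ(ln d)² = 13.2535, Σln f = 14.1118, Σln d·ln f = 20.8185.
Normal system: [[13.2535, 7.9655]; [7.9655, 6]]·[k, ln C]ᵀ = [20.8185, 14.1118]ᵀ.
Slope k = (n·Σln d·ln f − Σln d·Σln f)/(n·Σ(ln d)² − (Σln d)²) = (6·20.8185 − 7.9655·14.1118)/16.0713 = 0.77799; ln C = (Σln f − k·Σln d)/n = 1.31911, so C = exp(1.31911) = 3.74010.

k = 0.7780, C = 3.7401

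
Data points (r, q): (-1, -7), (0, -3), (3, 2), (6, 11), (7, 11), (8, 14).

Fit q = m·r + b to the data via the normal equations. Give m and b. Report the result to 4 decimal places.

The normal equations are: 159·m + 23·b = 268;  23·m + 6·b = 28.
(Σr·r = 159, Σr = 23, Σ1 = 6, Σr·q = 268, Σq = 28.)
det = 159·6 − 23² = 425.
m = (268·6 − 23·28)/425 = 964/425; b = (159·28 − 23·268)/425 = -1712/425.

m = 2.2682, b = -4.0282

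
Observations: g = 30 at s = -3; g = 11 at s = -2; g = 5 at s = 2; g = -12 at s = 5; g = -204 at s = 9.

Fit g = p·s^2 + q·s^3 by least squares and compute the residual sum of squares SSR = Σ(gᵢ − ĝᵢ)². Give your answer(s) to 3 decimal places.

SSR = 4.506

Sums needed: Σs^2·s^2 = 7299, Σs^2·s^3 = 61931, Σs^3·s^3 = 547923.
And Σs^2·g = -16490, Σs^3·g = -151074.
Normal equations: [[7299, 61931]; [61931, 547923]]·[p, q]ᵀ = [-16490, -151074]ᵀ.
Determinant 7299·547923 − 61931² = 163841216.
p = ((-16490)·547923 − 61931·(-151074))/163841216 = 40114203/20480152; q = (7299·(-151074) − 61931·(-16490))/163841216 = -10180867/20480152.
Residuals: -5376669/5120038, -4155519/5120038, 531611/465458, 5997869/5120038, -668676/2560019; SSR = 11536603/2560019.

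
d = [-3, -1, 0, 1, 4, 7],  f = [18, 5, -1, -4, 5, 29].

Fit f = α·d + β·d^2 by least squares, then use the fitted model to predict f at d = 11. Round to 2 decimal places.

f̂ = 91.04

MᵀM·[α, β]ᵀ = Mᵀf reads: 76·α + 380·β = 160;  380·α + 2740·β = 1664.
(Σd·d = 76, Σd·d^2 = 380, Σd^2·d^2 = 2740, Σd·f = 160, Σd^2·f = 1664.)
det = 76·2740 − 380² = 63840.
α = (160·2740 − 380·1664)/63840 = -404/133; β = (76·1664 − 380·160)/63840 = 36/35.
At d = 11: f̂ = (-404/133)·(11) + (36/35)·(121) = 60544/665.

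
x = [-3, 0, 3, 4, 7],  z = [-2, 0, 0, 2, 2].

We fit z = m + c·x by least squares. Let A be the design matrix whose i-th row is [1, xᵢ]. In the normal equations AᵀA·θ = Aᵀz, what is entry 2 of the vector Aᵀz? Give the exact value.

Entry 2 ↔ basis x, so (Aᵀz)_{2} = Σᵢ (x)·zᵢ = (-3)·(-2) + (0)·(0) + (3)·(0) + (4)·(2) + (7)·(2) = 28.

28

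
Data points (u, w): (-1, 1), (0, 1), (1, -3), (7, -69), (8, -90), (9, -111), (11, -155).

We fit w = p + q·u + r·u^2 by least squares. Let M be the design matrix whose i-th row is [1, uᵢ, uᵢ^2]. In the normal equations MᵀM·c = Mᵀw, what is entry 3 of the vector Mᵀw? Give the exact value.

-36889

Entry 3 ↔ basis u^2, so (Mᵀw)_{3} = Σᵢ (u^2)·wᵢ = (1)·(1) + (0)·(1) + (1)·(-3) + (49)·(-69) + (64)·(-90) + (81)·(-111) + (121)·(-155) = -36889.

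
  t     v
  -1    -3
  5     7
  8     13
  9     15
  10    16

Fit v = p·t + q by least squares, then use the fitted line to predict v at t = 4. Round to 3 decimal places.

With design matrix M, MᵀM = [[271, 31]; [31, 5]] and Mᵀv = [437, 48]ᵀ.
Eliminating q: 5·(row 1) − 31·(row 2) gives 394·p = 5·437 − 31·48 = 697, so p = 697/394.
Then q = (48 − 31·(697/394))/5 = -539/394.
At t = 4: v̂ = (697/394)·(4) + (-539/394)·(1) = 2249/394.

v̂ = 5.708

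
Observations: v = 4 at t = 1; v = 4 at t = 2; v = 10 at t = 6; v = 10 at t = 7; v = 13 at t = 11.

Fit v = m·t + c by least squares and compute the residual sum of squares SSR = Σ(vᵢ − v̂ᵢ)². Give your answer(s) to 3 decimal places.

SSR = 2.761

The normal system AᵀA·[m, c]ᵀ = Aᵀv is [[211, 27]; [27, 5]]·[m, c]ᵀ = [285, 41]ᵀ.
Δ = 211·5 − 27² = 326.
m = (285·5 − 27·41)/326 = 159/163; c = (211·41 − 27·285)/326 = 478/163.
Residuals: 15/163, -144/163, 198/163, 39/163, -108/163; SSR = 450/163.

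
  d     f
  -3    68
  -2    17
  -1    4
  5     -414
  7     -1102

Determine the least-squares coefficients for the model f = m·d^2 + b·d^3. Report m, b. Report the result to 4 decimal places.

The normal system AᵀA·[m, b]ᵀ = Aᵀf is [[3124, 19656]; [19656, 134068]]·[m, b]ᵀ = [-63664, -431712]ᵀ.
Eliminating b: 134068·(row 1) − 19656·(row 2) gives 32470096·m = 134068·(-63664) − 19656·(-431712) = -49574080, so m = -3098380/2029381.
Then b = ((-431712) − 19656·(-3098380/2029381))/134068 = -6080544/2029381.

m = -1.5268, b = -2.9963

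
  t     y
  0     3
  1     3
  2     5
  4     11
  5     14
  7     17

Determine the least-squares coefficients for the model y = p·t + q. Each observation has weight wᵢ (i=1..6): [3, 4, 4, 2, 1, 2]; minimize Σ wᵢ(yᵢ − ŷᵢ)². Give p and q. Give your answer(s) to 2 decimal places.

p = 2.22, q = 1.53

Setting ∂/∂p … = 0 gives: 175·p + 39·q = 448;  39·p + 16·q = 111.
(Σwᵢ·t·t = 175, Σwᵢ·t = 39, Σwᵢ·1 = 16, Σwᵢ·t·y = 448, Σwᵢ·y = 111.)
Eliminating q: 16·(row 1) − 39·(row 2) gives 1279·p = 16·448 − 39·111 = 2839, so p = 2839/1279.
Then q = (111 − 39·(2839/1279))/16 = 1953/1279.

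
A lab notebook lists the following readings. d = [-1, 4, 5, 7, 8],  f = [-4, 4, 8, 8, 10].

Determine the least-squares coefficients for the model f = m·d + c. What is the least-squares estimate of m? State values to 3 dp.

m = 1.553

Forming MᵀM = [[155, 23]; [23, 5]] and Mᵀf = [196, 26]ᵀ gives MᵀM·[m, c]ᵀ = Mᵀf.
Eliminating c: 5·(row 1) − 23·(row 2) gives 246·m = 5·196 − 23·26 = 382, so m = 191/123.
Then c = (26 − 23·(191/123))/5 = -239/123.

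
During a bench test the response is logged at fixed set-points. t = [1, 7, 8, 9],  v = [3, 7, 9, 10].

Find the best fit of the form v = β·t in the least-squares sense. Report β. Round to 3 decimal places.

β = 1.097

The normal system MᵀM·[β]ᵀ = Mᵀv is [[195]]·[β]ᵀ = [214]ᵀ.
Hence β = 214 / 195 ≈ 1.09744.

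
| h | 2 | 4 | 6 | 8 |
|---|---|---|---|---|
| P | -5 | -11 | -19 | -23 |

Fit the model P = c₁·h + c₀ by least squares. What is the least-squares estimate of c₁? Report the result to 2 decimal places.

The normal system MᵀM·[c₁, c₀]ᵀ = MᵀP is [[120, 20]; [20, 4]]·[c₁, c₀]ᵀ = [-352, -58]ᵀ.
det = 120·4 − 20² = 80.
c₁ = ((-352)·4 − 20·(-58))/80 = -31/10; c₀ = (120·(-58) − 20·(-352))/80 = 1.

c₁ = -3.10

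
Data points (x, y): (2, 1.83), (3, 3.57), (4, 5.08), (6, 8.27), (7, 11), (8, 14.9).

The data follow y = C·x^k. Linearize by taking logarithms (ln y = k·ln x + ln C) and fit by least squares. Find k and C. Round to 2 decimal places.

k = 1.44, C = 0.69

Taking logs, ln y = k·ln x + ln C, so regress ln y on ln x.
XᵀX = [[14.9303, 8.9952]; [8.9952, 6]], rhs = [18.1388, 10.7141]ᵀ  (here Σln x = 8.9952, Σ(ln x)² = 14.9303, Σln y = 10.7141, Σln x·ln y = 18.1388).
Δ = 14.9303·6 − (8.9952)² = 8.6686; k = (18.1388·6 − 8.9952·10.7141)/8.6686 = 1.43716, ln C = (14.9303·10.7141 − 8.9952·18.1388)/8.6686 = -0.36890, so C = exp(-0.36890) = 0.69150.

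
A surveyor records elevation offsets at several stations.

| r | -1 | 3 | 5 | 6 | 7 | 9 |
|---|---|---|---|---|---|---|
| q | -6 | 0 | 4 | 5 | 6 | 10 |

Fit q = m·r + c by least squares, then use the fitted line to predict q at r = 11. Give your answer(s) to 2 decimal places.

q̂ = 12.92

Sums needed: Σr·r = 201, Σr = 29, Σ1 = 6.
Right-hand side: Σr·q = 188, Σq = 19.
So XᵀX·[m, c]ᵀ = Xᵀq: [[201, 29]; [29, 6]]·[m, c]ᵀ = [188, 19]ᵀ.
det = 201·6 − 29² = 365.
m = (188·6 − 29·19)/365 = 577/365; c = (201·19 − 29·188)/365 = -1633/365.
At r = 11: q̂ = (577/365)·(11) + (-1633/365)·(1) = 4714/365.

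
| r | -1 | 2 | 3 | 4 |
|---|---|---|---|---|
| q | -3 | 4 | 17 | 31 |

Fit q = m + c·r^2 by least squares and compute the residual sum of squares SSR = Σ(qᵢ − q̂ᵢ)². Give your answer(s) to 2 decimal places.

SSR = 2.42

Compute the Gram sums: Σ1 = 4, Σr^2 = 30, Σr^2·r^2 = 354.
And Σq = 49, Σr^2·q = 662.
Normal equations: [[4, 30]; [30, 354]]·[m, c]ᵀ = [49, 662]ᵀ.
det = 4·354 − 30² = 516.
m = (49·354 − 30·662)/516 = -419/86; c = (4·662 − 30·49)/516 = 589/258.
Residuals: -53/129, -67/258, 57/43, -169/258; SSR = 625/258.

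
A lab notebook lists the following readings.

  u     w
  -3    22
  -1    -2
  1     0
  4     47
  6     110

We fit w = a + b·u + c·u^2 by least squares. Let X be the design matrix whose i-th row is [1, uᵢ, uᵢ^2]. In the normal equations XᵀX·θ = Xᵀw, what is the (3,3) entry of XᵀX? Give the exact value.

Row 3 ↔ basis u^2, column 3 ↔ basis u^2, so (XᵀX)_{3,3} = Σᵢ (u^2)·(u^2) = (9)·(9) + (1)·(1) + (1)·(1) + (16)·(16) + (36)·(36) = 1635.

1635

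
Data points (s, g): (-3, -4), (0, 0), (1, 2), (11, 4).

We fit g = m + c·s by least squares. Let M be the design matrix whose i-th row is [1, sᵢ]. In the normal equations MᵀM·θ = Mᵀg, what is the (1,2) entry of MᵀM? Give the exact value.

9

Row 1 ↔ basis 1, column 2 ↔ basis s, so (MᵀM)_{1,2} = Σᵢ s = (1)·(-3) + (1)·(0) + (1)·(1) + (1)·(11) = 9.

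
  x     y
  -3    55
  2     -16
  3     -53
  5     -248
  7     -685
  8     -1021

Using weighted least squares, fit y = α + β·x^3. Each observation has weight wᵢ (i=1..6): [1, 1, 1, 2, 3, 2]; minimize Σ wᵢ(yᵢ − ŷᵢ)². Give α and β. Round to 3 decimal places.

Entries of AᵀWA: Σwᵢ·1 = 10, Σwᵢ·x^3 = 2311, Σwᵢ·x^3·x^3 = 910007.
And Σwᵢ·y = -4607, Σwᵢ·x^3·y = -1815413.
Normal equations: [[10, 2311]; [2311, 910007]]·[α, β]ᵀ = [-4607, -1815413]ᵀ.
det = 10·910007 − 2311² = 3759349.
α = ((-4607)·910007 − 2311·(-1815413))/3759349 = 3017194/3759349; β = (10·(-1815413) − 2311·(-4607))/3759349 = -7507353/3759349.

α = 0.803, β = -1.997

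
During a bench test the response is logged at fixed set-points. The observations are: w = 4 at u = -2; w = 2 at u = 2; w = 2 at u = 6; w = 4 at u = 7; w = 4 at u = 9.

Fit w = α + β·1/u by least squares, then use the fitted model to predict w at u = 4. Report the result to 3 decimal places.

ŵ = 2.885

Forming MᵀM = [[5, 53/126]; [53/126, 8899/15876]] and Mᵀw = [16, 22/63]ᵀ gives MᵀM·[α, β]ᵀ = Mᵀw.
Determinant 5·(8899/15876) − (53/126)² = 20843/7938.
α = (16·(8899/15876) − (53/126)·(22/63))/(20843/7938) = 70026/20843; β = (5·(22/63) − (53/126)·16)/(20843/7938) = -39564/20843.
At u = 4: ŵ = (70026/20843)·(1) + (-39564/20843)·(1/4) = 3165/1097.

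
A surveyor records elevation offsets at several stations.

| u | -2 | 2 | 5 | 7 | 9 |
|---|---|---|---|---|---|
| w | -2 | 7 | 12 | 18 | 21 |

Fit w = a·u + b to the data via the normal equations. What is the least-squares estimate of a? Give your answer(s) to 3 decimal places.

MᵀM·[a, b]ᵀ = Mᵀw reads: 163·a + 21·b = 393;  21·a + 5·b = 56.
(Σu·u = 163, Σu = 21, Σ1 = 5, Σu·w = 393, Σw = 56.)
det = 163·5 − 21² = 374.
a = (393·5 − 21·56)/374 = 789/374; b = (163·56 − 21·393)/374 = 875/374.

a = 2.110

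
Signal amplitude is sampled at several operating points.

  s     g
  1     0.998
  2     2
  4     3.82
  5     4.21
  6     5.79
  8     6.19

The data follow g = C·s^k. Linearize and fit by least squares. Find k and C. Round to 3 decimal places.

k = 0.903, C = 1.038

With ln gᵢ as the transformed response and ln sᵢ as the regressor:
XᵀX = [[12.5270, 7.5601]; [7.5601, 6]], rhs = [11.5892, 7.0479]ᵀ  (here Σln s = 7.5601, Σ(ln s)² = 12.5270, Σln g = 7.0479, Σln s·ln g = 11.5892).
Solving (det = 18.0074): k = 0.90253, ln C = 0.03745, so C = exp(0.03745) = 1.03816.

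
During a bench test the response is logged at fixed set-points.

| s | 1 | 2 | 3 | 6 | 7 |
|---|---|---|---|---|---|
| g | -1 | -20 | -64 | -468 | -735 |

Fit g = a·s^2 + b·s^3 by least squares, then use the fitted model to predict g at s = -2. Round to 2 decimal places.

ĝ = 11.68

Sums needed: Σs^2·s^2 = 3795, Σs^2·s^3 = 24859, Σs^3·s^3 = 165099.
And Σs^2·g = -53520, Σs^3·g = -355082.
Normal equations: [[3795, 24859]; [24859, 165099]]·[a, b]ᵀ = [-53520, -355082]ᵀ.
det = 3795·165099 − 24859² = 8580824.
a = ((-53520)·165099 − 24859·(-355082))/8580824 = -4557521/4290412; b = (3795·(-355082) − 24859·(-53520))/8580824 = -8541255/4290412.
At s = -2: ĝ = (-4557521/4290412)·(4) + (-8541255/4290412)·(-8) = 12524989/1072603.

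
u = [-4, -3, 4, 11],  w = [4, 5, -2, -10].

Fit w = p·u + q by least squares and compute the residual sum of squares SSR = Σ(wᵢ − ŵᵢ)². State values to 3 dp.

SSR = 2.688

The normal equations are: 162·p + 8·q = -149;  8·p + 4·q = -3.
(Σu·u = 162, Σu = 8, Σ1 = 4, Σu·w = -149, Σw = -3.)
Eliminating q: 4·(row 1) − 8·(row 2) gives 584·p = 4·(-149) − 8·(-3) = -572, so p = -143/146.
Then q = ((-3) − 8·(-143/146))/4 = 353/292.
Residuals: -329/292, 249/292, 207/292, -127/292; SSR = 785/292.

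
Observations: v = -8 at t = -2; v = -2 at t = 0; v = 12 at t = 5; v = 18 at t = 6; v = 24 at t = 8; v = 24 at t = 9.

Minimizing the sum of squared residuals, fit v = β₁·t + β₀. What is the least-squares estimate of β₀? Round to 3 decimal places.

The normal equations are: 210·β₁ + 26·β₀ = 592;  26·β₁ + 6·β₀ = 68.
Determinant 210·6 − 26² = 584.
β₁ = (592·6 − 26·68)/584 = 223/73; β₀ = (210·68 − 26·592)/584 = -139/73.

β₀ = -1.904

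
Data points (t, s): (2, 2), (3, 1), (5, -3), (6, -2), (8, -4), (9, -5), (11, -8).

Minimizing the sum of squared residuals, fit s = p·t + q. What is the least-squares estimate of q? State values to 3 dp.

q = 3.784

Entries of MᵀM: Σt·t = 340, Σt = 44, Σ1 = 7.
For Mᵀs: Σt·s = -185, Σs = -19.
det = 340·7 − 44² = 444.
p = ((-185)·7 − 44·(-19))/444 = -153/148; q = (340·(-19) − 44·(-185))/444 = 140/37.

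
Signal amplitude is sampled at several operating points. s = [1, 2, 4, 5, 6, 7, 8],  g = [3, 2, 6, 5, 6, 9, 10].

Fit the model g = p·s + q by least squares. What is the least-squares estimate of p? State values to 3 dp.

Setting ∂/∂p … = 0 gives: 195·p + 33·q = 235;  33·p + 7·q = 41.
(Σs·s = 195, Σs = 33, Σ1 = 7, Σs·g = 235, Σg = 41.)
Δ = 195·7 − 33² = 276.
p = (235·7 − 33·41)/276 = 73/69; q = (195·41 − 33·235)/276 = 20/23.

p = 1.058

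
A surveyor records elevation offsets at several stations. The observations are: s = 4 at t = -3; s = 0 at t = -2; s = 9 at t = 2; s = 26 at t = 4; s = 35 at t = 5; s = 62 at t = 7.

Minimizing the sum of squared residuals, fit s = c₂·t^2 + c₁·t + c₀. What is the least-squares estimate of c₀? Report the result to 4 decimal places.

Compute the Gram sums: Σt^2·t^2 = 3395, Σt^2·t = 505, Σt^2 = 107, Σt·t = 107, Σt = 13, Σ1 = 6.
Right-hand side: Σt^2·s = 4401, Σt·s = 719, Σs = 136.
So AᵀA·[c₂, c₁, c₀]ᵀ = Aᵀs: [[3395, 505, 107]; [505, 107, 13]; [107, 13, 6]]·[c₂, c₁, c₀]ᵀ = [4401, 719, 136]ᵀ.
Row-reducing yields c₂ = 679/726, c₁ = 1555/726, c₀ = 163/121.

c₀ = 1.3471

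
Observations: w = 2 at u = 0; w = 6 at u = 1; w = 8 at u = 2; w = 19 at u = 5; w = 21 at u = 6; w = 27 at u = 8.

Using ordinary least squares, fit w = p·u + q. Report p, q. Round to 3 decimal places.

p = 3.135, q = 2.338

From the data, Σu·u = 130, Σu = 22, Σ1 = 6.
For Aᵀw: Σu·w = 459, Σw = 83.
Normal equations: [[130, 22]; [22, 6]]·[p, q]ᵀ = [459, 83]ᵀ.
Eliminating q: 6·(row 1) − 22·(row 2) gives 296·p = 6·459 − 22·83 = 928, so p = 116/37.
Then q = (83 − 22·(116/37))/6 = 173/74.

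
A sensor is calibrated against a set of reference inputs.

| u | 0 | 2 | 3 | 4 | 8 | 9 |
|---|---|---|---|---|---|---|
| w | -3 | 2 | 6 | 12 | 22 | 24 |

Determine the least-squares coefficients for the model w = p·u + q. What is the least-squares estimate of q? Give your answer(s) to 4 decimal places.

With design matrix A, AᵀA = [[174, 26]; [26, 6]] and Aᵀw = [462, 63]ᵀ.
Eliminating q: 6·(row 1) − 26·(row 2) gives 368·p = 6·462 − 26·63 = 1134, so p = 567/184.
Then q = (63 − 26·(567/184))/6 = -525/184.

q = -2.8533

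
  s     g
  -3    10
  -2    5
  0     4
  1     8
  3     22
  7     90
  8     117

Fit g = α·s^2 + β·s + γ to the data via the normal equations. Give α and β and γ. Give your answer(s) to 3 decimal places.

The normal system XᵀX·[α, β, γ]ᵀ = Xᵀg is [[6676, 848, 136]; [848, 136, 14]; [136, 14, 7]]·[α, β, γ]ᵀ = [12214, 1600, 256]ᵀ.
Row-reducing yields α = 15095/10098, β = 31832/15147, γ = 50372/15147.

α = 1.495, β = 2.102, γ = 3.326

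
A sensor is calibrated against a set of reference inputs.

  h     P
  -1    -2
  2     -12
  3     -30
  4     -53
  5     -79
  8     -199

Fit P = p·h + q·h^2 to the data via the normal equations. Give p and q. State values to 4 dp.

p = -0.8989, q = -2.9987

The normal equations are: 119·p + 735·q = -2311;  735·p + 5075·q = -15879.
(Σh·h = 119, Σh·h^2 = 735, Σh^2·h^2 = 5075, Σh·P = -2311, Σh^2·P = -15879.)
Determinant 119·5075 − 735² = 63700.
p = ((-2311)·5075 − 735·(-15879))/63700 = -409/455; q = (119·(-15879) − 735·(-2311))/63700 = -6822/2275.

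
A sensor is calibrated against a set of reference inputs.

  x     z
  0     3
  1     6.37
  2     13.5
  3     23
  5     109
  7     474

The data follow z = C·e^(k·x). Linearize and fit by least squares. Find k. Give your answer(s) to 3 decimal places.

Taking logs, ln z = k·x + ln C, so regress ln z on x.
AᵀA = [[88.0000, 18.0000]; [18.0000, 6]], rhs = [83.0487, 19.5410]ᵀ  (here Σx = 18.0000, Σ(x)² = 88.0000, Σln z = 19.5410, Σx·ln z = 83.0487).
Solving (det = 204.0000): k = 0.71841, ln C = 1.10161.

k = 0.718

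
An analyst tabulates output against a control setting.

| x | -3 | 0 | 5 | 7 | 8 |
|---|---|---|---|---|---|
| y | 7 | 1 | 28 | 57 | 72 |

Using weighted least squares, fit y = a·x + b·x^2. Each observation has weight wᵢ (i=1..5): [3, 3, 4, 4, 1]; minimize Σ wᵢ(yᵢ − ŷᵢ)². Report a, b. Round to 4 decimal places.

a = 0.6241, b = 1.0540

Forming AᵀWA = [[387, 2303]; [2303, 16443]] and AᵀWy = [2669, 18769]ᵀ gives AᵀWA·[a, b]ᵀ = AᵀWy.
det = 387·16443 − 2303² = 1059632.
a = (2669·16443 − 2303·18769)/1059632 = 5905/9461; b = (387·18769 − 2303·2669)/1059632 = 69806/66227.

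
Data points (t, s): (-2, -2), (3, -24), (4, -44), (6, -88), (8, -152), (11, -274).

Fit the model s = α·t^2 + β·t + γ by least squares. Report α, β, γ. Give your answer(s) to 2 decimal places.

α = -2.02, β = -2.77, γ = 0.83

Sums needed: Σt^2·t^2 = 20386, Σt^2·t = 2142, Σt^2 = 250, Σt·t = 250, Σt = 30, Σ1 = 6.
Moment sums: Σt^2·s = -46978, Σt·s = -5002, Σs = -584.
Normal equations: [[20386, 2142, 250]; [2142, 250, 30]; [250, 30, 6]]·[α, β, γ]ᵀ = [-46978, -5002, -584]ᵀ.
Inverting the 3×3 Gram matrix, [α, β, γ]ᵀ = [-76373/37738, -52229/18869, 31333/37738]ᵀ.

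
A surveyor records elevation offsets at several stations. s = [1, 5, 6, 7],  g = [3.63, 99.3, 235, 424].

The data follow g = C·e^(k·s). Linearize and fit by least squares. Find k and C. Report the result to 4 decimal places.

Linearized form: ln g = k·s + ln C. From the 4 transformed points,
XᵀX = [[111.0000, 19.0000]; [19.0000, 4]], rhs = [99.3856, 17.3967]ᵀ  (here Σs = 19.0000, Σ(s)² = 111.0000, Σln g = 17.3967, Σs·ln g = 99.3856).
Slope k = (n·Σs·ln g − Σs·Σln g)/(n·Σ(s)² − (Σs)²) = (4·99.3856 − 19.0000·17.3967)/83.0000 = 0.80729; ln C = (Σln g − k·Σs)/n = 0.51454, so C = exp(0.51454) = 1.67287.

k = 0.8073, C = 1.6729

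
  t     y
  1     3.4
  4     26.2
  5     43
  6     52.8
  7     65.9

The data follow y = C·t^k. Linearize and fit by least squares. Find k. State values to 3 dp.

k = 1.534

Linearized form: ln y = k·ln t + ln C. From the 5 transformed points,
Σln t = 6.7334, Σ(ln t)² = 11.5091, Σln y = 16.4054, Σln t·ln y = 25.8375.
Equations: 11.5091·k + 6.7334·ln C = 25.8375;  6.7334·k + 5·ln C = 16.4054.
Solving (det = 12.2067): k = 1.53387, ln C = 1.21544.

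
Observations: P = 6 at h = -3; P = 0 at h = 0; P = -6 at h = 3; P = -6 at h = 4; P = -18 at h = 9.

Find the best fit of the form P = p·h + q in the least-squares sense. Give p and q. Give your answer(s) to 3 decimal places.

Compute the Gram sums: Σh·h = 115, Σh = 13, Σ1 = 5.
For MᵀP: Σh·P = -222, ΣP = -24.
So MᵀM·[p, q]ᵀ = MᵀP: [[115, 13]; [13, 5]]·[p, q]ᵀ = [-222, -24]ᵀ.
Δ = 115·5 − 13² = 406.
p = ((-222)·5 − 13·(-24))/406 = -57/29; q = (115·(-24) − 13·(-222))/406 = 9/29.

p = -1.966, q = 0.310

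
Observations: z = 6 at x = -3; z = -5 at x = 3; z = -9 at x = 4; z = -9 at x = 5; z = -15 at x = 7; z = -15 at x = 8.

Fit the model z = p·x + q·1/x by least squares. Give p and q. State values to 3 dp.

p = -1.992, q = 0.601

The normal equations are: 172·p + 6·q = -339;  6·p + (254549/705600)·q = -9857/840.
(Σx·x = 172, Σx·1/x = 6, Σ1/x·1/x = 254549/705600, Σx·z = -339, Σ1/x·z = -9857/840.)
Δ = 172·(254549/705600) − 6² = 4595207/176400.
p = ((-339)·(254549/705600) − 6·(-9857/840))/(4595207/176400) = -36612831/18380828; q = (172·(-9857/840) − 6·(-339))/(4595207/176400) = 2762760/4595207.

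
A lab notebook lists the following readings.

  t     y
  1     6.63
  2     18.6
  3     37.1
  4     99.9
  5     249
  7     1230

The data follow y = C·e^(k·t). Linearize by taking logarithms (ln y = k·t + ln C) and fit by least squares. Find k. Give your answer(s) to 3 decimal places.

k = 0.869

Let Y = ln y. Fitting Y = k·t + ln C by least squares:
AᵀA = [[104.0000, 22.0000]; [22.0000, 6]], rhs = [114.3861, 25.6648]ᵀ  (here Σt = 22.0000, Σ(t)² = 104.0000, Σln y = 25.6648, Σt·ln y = 114.3861).
Slope k = (n·Σt·ln y − Σt·Σln y)/(n·Σ(t)² − (Σt)²) = (6·114.3861 − 22.0000·25.6648)/140.0000 = 0.86923; ln C = (Σln y − k·Σt)/n = 1.09030.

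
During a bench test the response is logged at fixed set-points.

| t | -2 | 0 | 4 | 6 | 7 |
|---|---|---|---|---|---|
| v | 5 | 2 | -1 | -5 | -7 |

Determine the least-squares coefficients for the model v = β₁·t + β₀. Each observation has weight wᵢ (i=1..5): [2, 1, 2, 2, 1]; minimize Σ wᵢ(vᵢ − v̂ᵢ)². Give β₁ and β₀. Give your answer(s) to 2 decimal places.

β₁ = -1.23, β₀ = 2.67

Compute the Gram sums: Σwᵢ·t·t = 161, Σwᵢ·t = 23, Σwᵢ·1 = 8.
For MᵀWv: Σwᵢ·t·v = -137, Σwᵢ·v = -7.
Normal equations: [[161, 23]; [23, 8]]·[β₁, β₀]ᵀ = [-137, -7]ᵀ.
Eliminating β₀: 8·(row 1) − 23·(row 2) gives 759·β₁ = 8·(-137) − 23·(-7) = -935, so β₁ = -85/69.
Then β₀ = ((-7) − 23·(-85/69))/8 = 8/3.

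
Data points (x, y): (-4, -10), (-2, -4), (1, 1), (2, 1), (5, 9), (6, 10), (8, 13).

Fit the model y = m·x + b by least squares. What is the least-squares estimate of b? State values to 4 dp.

b = -1.4610

Forming AᵀA = [[150, 16]; [16, 7]] and Aᵀy = [260, 20]ᵀ gives AᵀA·[m, b]ᵀ = Aᵀy.
det = 150·7 − 16² = 794.
m = (260·7 − 16·20)/794 = 750/397; b = (150·20 − 16·260)/794 = -580/397.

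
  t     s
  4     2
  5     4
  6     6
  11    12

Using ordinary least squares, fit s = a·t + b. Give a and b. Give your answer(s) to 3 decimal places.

The normal equations are: 198·a + 26·b = 196;  26·a + 4·b = 24.
Δ = 198·4 − 26² = 116.
a = (196·4 − 26·24)/116 = 40/29; b = (198·24 − 26·196)/116 = -86/29.

a = 1.379, b = -2.966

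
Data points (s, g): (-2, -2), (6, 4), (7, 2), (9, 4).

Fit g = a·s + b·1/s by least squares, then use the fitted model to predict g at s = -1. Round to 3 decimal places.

The normal system XᵀX·[a, b]ᵀ = Xᵀg is [[170, 4]; [4, 2465/7938]]·[a, b]ᵀ = [78, 151/63]ᵀ.
det = 170·(2465/7938) − 4² = 146021/3969.
a = (78·(2465/7938) − 4·(151/63))/(146021/3969) = 58083/146021; b = (170·(151/63) − 4·78)/(146021/3969) = 378882/146021.
At s = -1: ĝ = (58083/146021)·(-1) + (378882/146021)·(-1) = -436965/146021.

ĝ = -2.992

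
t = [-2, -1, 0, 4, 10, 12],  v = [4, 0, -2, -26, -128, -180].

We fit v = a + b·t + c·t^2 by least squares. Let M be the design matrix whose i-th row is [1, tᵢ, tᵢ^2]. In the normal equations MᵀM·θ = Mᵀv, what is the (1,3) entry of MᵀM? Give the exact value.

Row 1 ↔ basis 1, column 3 ↔ basis t^2, so (MᵀM)_{1,3} = Σᵢ t^2 = (1)·(4) + (1)·(1) + (1)·(0) + (1)·(16) + (1)·(100) + (1)·(144) = 265.

265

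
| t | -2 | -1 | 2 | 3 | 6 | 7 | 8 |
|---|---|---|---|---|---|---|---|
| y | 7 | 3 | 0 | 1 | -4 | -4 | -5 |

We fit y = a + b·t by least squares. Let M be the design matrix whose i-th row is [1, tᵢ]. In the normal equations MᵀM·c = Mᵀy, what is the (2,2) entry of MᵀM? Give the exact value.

167

Row 2 ↔ basis t, column 2 ↔ basis t, so (MᵀM)_{2,2} = Σᵢ (t)·(t) = (-2)·(-2) + (-1)·(-1) + (2)·(2) + (3)·(3) + (6)·(6) + (7)·(7) + (8)·(8) = 167.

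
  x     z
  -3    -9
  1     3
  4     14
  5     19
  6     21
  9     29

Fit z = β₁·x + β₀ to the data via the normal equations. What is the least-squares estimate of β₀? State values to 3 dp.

β₀ = 0.840

Normal-equation sums: Σx·x = 168, Σx = 22, Σ1 = 6.
Moment sums: Σx·z = 568, Σz = 77.
Eliminating β₀: 6·(row 1) − 22·(row 2) gives 524·β₁ = 6·568 − 22·77 = 1714, so β₁ = 857/262.
Then β₀ = (77 − 22·(857/262))/6 = 110/131.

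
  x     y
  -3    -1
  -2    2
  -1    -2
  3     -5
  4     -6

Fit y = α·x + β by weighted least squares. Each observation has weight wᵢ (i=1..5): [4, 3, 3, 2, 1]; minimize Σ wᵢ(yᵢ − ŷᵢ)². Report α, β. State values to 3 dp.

Sums needed: Σwᵢ·x·x = 85, Σwᵢ·x = -11, Σwᵢ·1 = 13.
For AᵀWy: Σwᵢ·x·y = -48, Σwᵢ·y = -20.
Normal equations: [[85, -11]; [-11, 13]]·[α, β]ᵀ = [-48, -20]ᵀ.
Eliminating β: 13·(row 1) − (-11)·(row 2) gives 984·α = 13·(-48) − (-11)·(-20) = -844, so α = -211/246.
Then β = ((-20) − (-11)·(-211/246))/13 = -557/246.

α = -0.858, β = -2.264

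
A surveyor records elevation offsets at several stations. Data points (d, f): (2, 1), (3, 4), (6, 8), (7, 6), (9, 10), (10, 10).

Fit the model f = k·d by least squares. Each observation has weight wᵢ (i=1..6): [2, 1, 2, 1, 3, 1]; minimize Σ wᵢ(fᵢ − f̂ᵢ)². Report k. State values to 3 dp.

k = 1.089

Forming AᵀWA = [[481]] and AᵀWf = [524]ᵀ gives AᵀWA·[k]ᵀ = AᵀWf.
k = 524/481 = 1.0894.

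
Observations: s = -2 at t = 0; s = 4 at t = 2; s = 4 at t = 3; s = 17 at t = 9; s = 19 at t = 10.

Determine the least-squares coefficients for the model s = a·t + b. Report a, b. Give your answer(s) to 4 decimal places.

With design matrix X, XᵀX = [[194, 24]; [24, 5]] and Xᵀs = [363, 42]ᵀ.
Determinant 194·5 − 24² = 394.
a = (363·5 − 24·42)/394 = 807/394; b = (194·42 − 24·363)/394 = -282/197.

a = 2.0482, b = -1.4315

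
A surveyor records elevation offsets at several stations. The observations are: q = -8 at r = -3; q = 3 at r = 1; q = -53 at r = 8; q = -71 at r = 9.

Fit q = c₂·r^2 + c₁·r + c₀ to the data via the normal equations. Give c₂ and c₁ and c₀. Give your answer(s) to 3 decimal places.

Setting ∂/∂c₂ … = 0 gives: 10739·c₂ + 1215·c₁ + 155·c₀ = -9212;  1215·c₂ + 155·c₁ + 15·c₀ = -1036;  155·c₂ + 15·c₁ + 4·c₀ = -129.
Solving the 3×3 system (Gaussian elimination) gives c₂ = -6607/6572, c₁ = 28243/32860, c₀ = 5723/1643.

c₂ = -1.005, c₁ = 0.859, c₀ = 3.483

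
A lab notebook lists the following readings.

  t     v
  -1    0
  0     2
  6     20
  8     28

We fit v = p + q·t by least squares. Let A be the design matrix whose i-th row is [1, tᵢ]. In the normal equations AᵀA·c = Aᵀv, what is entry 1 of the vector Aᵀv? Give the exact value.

50

Entry 1 ↔ basis 1, so (Aᵀv)_{1} = Σᵢ vᵢ = (1)·(0) + (1)·(2) + (1)·(20) + (1)·(28) = 50.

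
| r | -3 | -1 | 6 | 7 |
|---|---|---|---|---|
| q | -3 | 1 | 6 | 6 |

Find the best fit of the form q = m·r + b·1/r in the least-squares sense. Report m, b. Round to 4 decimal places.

Normal-equation sums: Σr·r = 95, Σr·1/r = 4, Σ1/r·1/r = 2045/1764.
Moment sums: Σr·q = 86, Σ1/r·q = 13/7.
Normal equations: [[95, 4]; [4, 2045/1764]]·[m, b]ᵀ = [86, 13/7]ᵀ.
Eliminating b: (2045/1764)·(row 1) − 4·(row 2) gives (166051/1764)·m = (2045/1764)·86 − 4·(13/7) = 81383/882, so m = 162766/166051.
Then b = ((13/7) − 4·(162766/166051))/(2045/1764) = -295596/166051.

m = 0.9802, b = -1.7802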